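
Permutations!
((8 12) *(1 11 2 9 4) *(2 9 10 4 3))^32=(12)(1 2 11 10 9 4 3)=[0, 2, 11, 1, 3, 5, 6, 7, 8, 4, 9, 10, 12]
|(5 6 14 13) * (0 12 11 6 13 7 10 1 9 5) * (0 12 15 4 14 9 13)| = |(0 15 4 14 7 10 1 13 12 11 6 9 5)| = 13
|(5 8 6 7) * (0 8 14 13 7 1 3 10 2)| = |(0 8 6 1 3 10 2)(5 14 13 7)| = 28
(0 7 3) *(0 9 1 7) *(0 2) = [2, 7, 0, 9, 4, 5, 6, 3, 8, 1] = (0 2)(1 7 3 9)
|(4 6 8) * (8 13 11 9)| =6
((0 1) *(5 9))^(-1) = (0 1)(5 9) = [1, 0, 2, 3, 4, 9, 6, 7, 8, 5]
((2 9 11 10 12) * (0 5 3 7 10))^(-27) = [0, 1, 2, 3, 4, 5, 6, 7, 8, 9, 10, 11, 12] = (12)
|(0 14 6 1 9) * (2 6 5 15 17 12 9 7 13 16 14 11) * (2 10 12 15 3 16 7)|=|(0 11 10 12 9)(1 2 6)(3 16 14 5)(7 13)(15 17)|=60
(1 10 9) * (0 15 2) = [15, 10, 0, 3, 4, 5, 6, 7, 8, 1, 9, 11, 12, 13, 14, 2] = (0 15 2)(1 10 9)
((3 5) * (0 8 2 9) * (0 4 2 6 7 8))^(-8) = (2 9 4)(6 7 8) = [0, 1, 9, 3, 2, 5, 7, 8, 6, 4]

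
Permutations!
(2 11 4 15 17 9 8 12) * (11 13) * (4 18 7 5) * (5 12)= (2 13 11 18 7 12)(4 15 17 9 8 5)= [0, 1, 13, 3, 15, 4, 6, 12, 5, 8, 10, 18, 2, 11, 14, 17, 16, 9, 7]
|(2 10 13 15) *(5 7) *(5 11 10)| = 7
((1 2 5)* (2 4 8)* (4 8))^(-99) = (1 8 2 5) = [0, 8, 5, 3, 4, 1, 6, 7, 2]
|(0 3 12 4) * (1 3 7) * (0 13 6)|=|(0 7 1 3 12 4 13 6)|=8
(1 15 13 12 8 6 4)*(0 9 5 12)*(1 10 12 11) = (0 9 5 11 1 15 13)(4 10 12 8 6) = [9, 15, 2, 3, 10, 11, 4, 7, 6, 5, 12, 1, 8, 0, 14, 13]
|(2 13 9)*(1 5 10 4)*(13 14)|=4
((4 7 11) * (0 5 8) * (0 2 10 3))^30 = (11) = [0, 1, 2, 3, 4, 5, 6, 7, 8, 9, 10, 11]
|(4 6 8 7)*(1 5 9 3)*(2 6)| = 20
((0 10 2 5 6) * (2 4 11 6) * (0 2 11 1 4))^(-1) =(0 10)(1 4)(2 6 11 5) =[10, 4, 6, 3, 1, 2, 11, 7, 8, 9, 0, 5]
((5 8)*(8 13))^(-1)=(5 8 13)=[0, 1, 2, 3, 4, 8, 6, 7, 13, 9, 10, 11, 12, 5]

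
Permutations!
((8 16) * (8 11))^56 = (8 11 16) = [0, 1, 2, 3, 4, 5, 6, 7, 11, 9, 10, 16, 12, 13, 14, 15, 8]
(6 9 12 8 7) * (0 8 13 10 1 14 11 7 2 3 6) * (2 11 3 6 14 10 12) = (0 8 11 7)(1 10)(2 6 9)(3 14)(12 13) = [8, 10, 6, 14, 4, 5, 9, 0, 11, 2, 1, 7, 13, 12, 3]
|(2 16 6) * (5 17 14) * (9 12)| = |(2 16 6)(5 17 14)(9 12)| = 6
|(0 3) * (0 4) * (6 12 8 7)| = |(0 3 4)(6 12 8 7)| = 12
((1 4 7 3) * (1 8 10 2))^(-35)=(10)=[0, 1, 2, 3, 4, 5, 6, 7, 8, 9, 10]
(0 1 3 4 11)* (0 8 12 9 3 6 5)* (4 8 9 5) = (0 1 6 4 11 9 3 8 12 5) = [1, 6, 2, 8, 11, 0, 4, 7, 12, 3, 10, 9, 5]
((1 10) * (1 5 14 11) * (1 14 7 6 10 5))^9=(1 10 6 7 5)(11 14)=[0, 10, 2, 3, 4, 1, 7, 5, 8, 9, 6, 14, 12, 13, 11]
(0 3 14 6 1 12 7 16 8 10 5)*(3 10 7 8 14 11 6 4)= (0 10 5)(1 12 8 7 16 14 4 3 11 6)= [10, 12, 2, 11, 3, 0, 1, 16, 7, 9, 5, 6, 8, 13, 4, 15, 14]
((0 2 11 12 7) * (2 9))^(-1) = (0 7 12 11 2 9) = [7, 1, 9, 3, 4, 5, 6, 12, 8, 0, 10, 2, 11]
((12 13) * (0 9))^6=(13)=[0, 1, 2, 3, 4, 5, 6, 7, 8, 9, 10, 11, 12, 13]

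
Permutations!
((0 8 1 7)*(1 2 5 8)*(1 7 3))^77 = (0 7)(1 3)(2 8 5) = [7, 3, 8, 1, 4, 2, 6, 0, 5]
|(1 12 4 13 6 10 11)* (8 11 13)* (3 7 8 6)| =10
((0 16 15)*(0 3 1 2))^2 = (0 15 1)(2 16 3) = [15, 0, 16, 2, 4, 5, 6, 7, 8, 9, 10, 11, 12, 13, 14, 1, 3]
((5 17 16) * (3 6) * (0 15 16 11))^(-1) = (0 11 17 5 16 15)(3 6) = [11, 1, 2, 6, 4, 16, 3, 7, 8, 9, 10, 17, 12, 13, 14, 0, 15, 5]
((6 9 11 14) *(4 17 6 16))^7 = (17) = [0, 1, 2, 3, 4, 5, 6, 7, 8, 9, 10, 11, 12, 13, 14, 15, 16, 17]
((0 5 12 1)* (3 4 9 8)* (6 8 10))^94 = (0 12)(1 5)(3 6 9)(4 8 10) = [12, 5, 2, 6, 8, 1, 9, 7, 10, 3, 4, 11, 0]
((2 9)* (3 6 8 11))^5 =(2 9)(3 6 8 11) =[0, 1, 9, 6, 4, 5, 8, 7, 11, 2, 10, 3]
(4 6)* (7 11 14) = (4 6)(7 11 14) = [0, 1, 2, 3, 6, 5, 4, 11, 8, 9, 10, 14, 12, 13, 7]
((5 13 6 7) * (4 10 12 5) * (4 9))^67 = [0, 1, 2, 3, 5, 7, 4, 10, 8, 12, 13, 11, 6, 9] = (4 5 7 10 13 9 12 6)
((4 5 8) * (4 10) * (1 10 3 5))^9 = (10) = [0, 1, 2, 3, 4, 5, 6, 7, 8, 9, 10]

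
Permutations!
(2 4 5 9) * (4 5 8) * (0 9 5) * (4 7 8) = (0 9 2)(7 8) = [9, 1, 0, 3, 4, 5, 6, 8, 7, 2]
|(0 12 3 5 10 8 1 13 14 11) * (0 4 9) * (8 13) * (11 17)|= |(0 12 3 5 10 13 14 17 11 4 9)(1 8)|= 22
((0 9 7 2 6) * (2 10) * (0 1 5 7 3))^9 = (1 10)(2 5)(6 7) = [0, 10, 5, 3, 4, 2, 7, 6, 8, 9, 1]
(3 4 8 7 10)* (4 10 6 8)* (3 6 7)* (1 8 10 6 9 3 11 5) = [0, 8, 2, 6, 4, 1, 10, 7, 11, 3, 9, 5] = (1 8 11 5)(3 6 10 9)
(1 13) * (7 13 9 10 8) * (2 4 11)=(1 9 10 8 7 13)(2 4 11)=[0, 9, 4, 3, 11, 5, 6, 13, 7, 10, 8, 2, 12, 1]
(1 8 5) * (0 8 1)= (0 8 5)= [8, 1, 2, 3, 4, 0, 6, 7, 5]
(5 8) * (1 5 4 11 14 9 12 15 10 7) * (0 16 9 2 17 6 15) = [16, 5, 17, 3, 11, 8, 15, 1, 4, 12, 7, 14, 0, 13, 2, 10, 9, 6] = (0 16 9 12)(1 5 8 4 11 14 2 17 6 15 10 7)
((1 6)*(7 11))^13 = (1 6)(7 11) = [0, 6, 2, 3, 4, 5, 1, 11, 8, 9, 10, 7]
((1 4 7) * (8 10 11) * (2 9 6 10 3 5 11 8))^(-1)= [0, 7, 11, 8, 1, 3, 9, 4, 10, 2, 6, 5]= (1 7 4)(2 11 5 3 8 10 6 9)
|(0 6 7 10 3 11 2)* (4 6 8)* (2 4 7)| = |(0 8 7 10 3 11 4 6 2)| = 9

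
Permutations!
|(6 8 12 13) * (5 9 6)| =6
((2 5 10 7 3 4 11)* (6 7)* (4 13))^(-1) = (2 11 4 13 3 7 6 10 5) = [0, 1, 11, 7, 13, 2, 10, 6, 8, 9, 5, 4, 12, 3]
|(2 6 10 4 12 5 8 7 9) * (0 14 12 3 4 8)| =|(0 14 12 5)(2 6 10 8 7 9)(3 4)| =12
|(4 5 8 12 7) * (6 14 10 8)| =|(4 5 6 14 10 8 12 7)| =8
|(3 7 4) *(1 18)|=|(1 18)(3 7 4)|=6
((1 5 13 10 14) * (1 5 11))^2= (5 10)(13 14)= [0, 1, 2, 3, 4, 10, 6, 7, 8, 9, 5, 11, 12, 14, 13]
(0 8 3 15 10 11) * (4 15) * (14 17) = (0 8 3 4 15 10 11)(14 17) = [8, 1, 2, 4, 15, 5, 6, 7, 3, 9, 11, 0, 12, 13, 17, 10, 16, 14]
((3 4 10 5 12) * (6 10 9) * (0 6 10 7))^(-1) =(0 7 6)(3 12 5 10 9 4) =[7, 1, 2, 12, 3, 10, 0, 6, 8, 4, 9, 11, 5]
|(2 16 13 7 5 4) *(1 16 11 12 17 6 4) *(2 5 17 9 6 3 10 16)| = 24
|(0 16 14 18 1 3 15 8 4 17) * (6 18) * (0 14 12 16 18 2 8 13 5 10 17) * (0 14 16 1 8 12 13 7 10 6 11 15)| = |(0 18 8 4 14 11 15 7 10 17 16 13 5 6 2 12 1 3)| = 18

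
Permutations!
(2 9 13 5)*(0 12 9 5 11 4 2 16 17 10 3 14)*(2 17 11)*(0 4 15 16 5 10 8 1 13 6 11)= (0 12 9 6 11 15 16)(1 13 2 10 3 14 4 17 8)= [12, 13, 10, 14, 17, 5, 11, 7, 1, 6, 3, 15, 9, 2, 4, 16, 0, 8]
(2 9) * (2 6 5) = (2 9 6 5) = [0, 1, 9, 3, 4, 2, 5, 7, 8, 6]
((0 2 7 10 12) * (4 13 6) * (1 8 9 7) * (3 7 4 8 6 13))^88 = (13) = [0, 1, 2, 3, 4, 5, 6, 7, 8, 9, 10, 11, 12, 13]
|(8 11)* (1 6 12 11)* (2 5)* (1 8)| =4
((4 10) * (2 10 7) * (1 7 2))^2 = (2 4 10) = [0, 1, 4, 3, 10, 5, 6, 7, 8, 9, 2]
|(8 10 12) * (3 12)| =4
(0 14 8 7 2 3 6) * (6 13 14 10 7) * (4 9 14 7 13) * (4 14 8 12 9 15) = [10, 1, 3, 14, 15, 5, 0, 2, 6, 8, 13, 11, 9, 7, 12, 4] = (0 10 13 7 2 3 14 12 9 8 6)(4 15)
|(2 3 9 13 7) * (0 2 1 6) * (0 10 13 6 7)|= |(0 2 3 9 6 10 13)(1 7)|= 14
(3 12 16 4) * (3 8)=(3 12 16 4 8)=[0, 1, 2, 12, 8, 5, 6, 7, 3, 9, 10, 11, 16, 13, 14, 15, 4]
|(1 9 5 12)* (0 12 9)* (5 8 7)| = 12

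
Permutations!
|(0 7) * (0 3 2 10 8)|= |(0 7 3 2 10 8)|= 6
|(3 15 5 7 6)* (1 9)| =10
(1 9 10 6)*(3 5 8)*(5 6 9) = (1 5 8 3 6)(9 10) = [0, 5, 2, 6, 4, 8, 1, 7, 3, 10, 9]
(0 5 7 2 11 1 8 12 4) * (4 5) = (0 4)(1 8 12 5 7 2 11) = [4, 8, 11, 3, 0, 7, 6, 2, 12, 9, 10, 1, 5]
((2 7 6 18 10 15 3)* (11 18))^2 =(2 6 18 15)(3 7 11 10) =[0, 1, 6, 7, 4, 5, 18, 11, 8, 9, 3, 10, 12, 13, 14, 2, 16, 17, 15]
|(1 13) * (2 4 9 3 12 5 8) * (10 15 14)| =|(1 13)(2 4 9 3 12 5 8)(10 15 14)| =42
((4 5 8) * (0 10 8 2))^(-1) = [2, 1, 5, 3, 8, 4, 6, 7, 10, 9, 0] = (0 2 5 4 8 10)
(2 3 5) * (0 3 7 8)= (0 3 5 2 7 8)= [3, 1, 7, 5, 4, 2, 6, 8, 0]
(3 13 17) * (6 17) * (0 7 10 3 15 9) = (0 7 10 3 13 6 17 15 9) = [7, 1, 2, 13, 4, 5, 17, 10, 8, 0, 3, 11, 12, 6, 14, 9, 16, 15]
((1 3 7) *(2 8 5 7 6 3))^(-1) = (1 7 5 8 2)(3 6) = [0, 7, 1, 6, 4, 8, 3, 5, 2]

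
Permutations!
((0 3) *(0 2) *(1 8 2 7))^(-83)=(0 3 7 1 8 2)=[3, 8, 0, 7, 4, 5, 6, 1, 2]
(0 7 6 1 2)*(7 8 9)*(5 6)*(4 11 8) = (0 4 11 8 9 7 5 6 1 2) = [4, 2, 0, 3, 11, 6, 1, 5, 9, 7, 10, 8]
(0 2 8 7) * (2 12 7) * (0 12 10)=(0 10)(2 8)(7 12)=[10, 1, 8, 3, 4, 5, 6, 12, 2, 9, 0, 11, 7]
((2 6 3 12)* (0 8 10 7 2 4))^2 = (0 10 2 3 4 8 7 6 12) = [10, 1, 3, 4, 8, 5, 12, 6, 7, 9, 2, 11, 0]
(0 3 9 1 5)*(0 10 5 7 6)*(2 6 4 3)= (0 2 6)(1 7 4 3 9)(5 10)= [2, 7, 6, 9, 3, 10, 0, 4, 8, 1, 5]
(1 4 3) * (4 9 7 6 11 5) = (1 9 7 6 11 5 4 3) = [0, 9, 2, 1, 3, 4, 11, 6, 8, 7, 10, 5]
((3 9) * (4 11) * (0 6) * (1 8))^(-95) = (0 6)(1 8)(3 9)(4 11) = [6, 8, 2, 9, 11, 5, 0, 7, 1, 3, 10, 4]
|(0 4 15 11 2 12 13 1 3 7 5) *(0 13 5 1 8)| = 9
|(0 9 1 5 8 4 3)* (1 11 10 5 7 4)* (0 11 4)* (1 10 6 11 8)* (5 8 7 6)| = 20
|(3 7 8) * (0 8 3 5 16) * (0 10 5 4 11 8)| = |(3 7)(4 11 8)(5 16 10)| = 6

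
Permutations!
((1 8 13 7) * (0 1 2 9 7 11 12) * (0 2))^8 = (0 7 9 2 12 11 13 8 1) = [7, 0, 12, 3, 4, 5, 6, 9, 1, 2, 10, 13, 11, 8]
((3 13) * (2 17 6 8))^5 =[0, 1, 17, 13, 4, 5, 8, 7, 2, 9, 10, 11, 12, 3, 14, 15, 16, 6] =(2 17 6 8)(3 13)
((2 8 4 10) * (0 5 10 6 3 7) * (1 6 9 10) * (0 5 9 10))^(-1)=[9, 5, 10, 6, 8, 7, 1, 3, 2, 0, 4]=(0 9)(1 5 7 3 6)(2 10 4 8)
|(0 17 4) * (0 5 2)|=5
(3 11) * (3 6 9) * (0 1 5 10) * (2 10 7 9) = [1, 5, 10, 11, 4, 7, 2, 9, 8, 3, 0, 6] = (0 1 5 7 9 3 11 6 2 10)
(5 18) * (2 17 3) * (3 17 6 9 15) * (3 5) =[0, 1, 6, 2, 4, 18, 9, 7, 8, 15, 10, 11, 12, 13, 14, 5, 16, 17, 3] =(2 6 9 15 5 18 3)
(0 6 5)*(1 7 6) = [1, 7, 2, 3, 4, 0, 5, 6] = (0 1 7 6 5)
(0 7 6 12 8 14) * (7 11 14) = (0 11 14)(6 12 8 7) = [11, 1, 2, 3, 4, 5, 12, 6, 7, 9, 10, 14, 8, 13, 0]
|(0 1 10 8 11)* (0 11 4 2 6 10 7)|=15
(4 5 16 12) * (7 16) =(4 5 7 16 12) =[0, 1, 2, 3, 5, 7, 6, 16, 8, 9, 10, 11, 4, 13, 14, 15, 12]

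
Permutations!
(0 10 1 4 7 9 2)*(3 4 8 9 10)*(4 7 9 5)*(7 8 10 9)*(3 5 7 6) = (0 5 4 6 3 8 7 9 2)(1 10) = [5, 10, 0, 8, 6, 4, 3, 9, 7, 2, 1]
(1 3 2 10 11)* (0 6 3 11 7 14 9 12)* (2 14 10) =(0 6 3 14 9 12)(1 11)(7 10) =[6, 11, 2, 14, 4, 5, 3, 10, 8, 12, 7, 1, 0, 13, 9]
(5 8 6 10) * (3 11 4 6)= [0, 1, 2, 11, 6, 8, 10, 7, 3, 9, 5, 4]= (3 11 4 6 10 5 8)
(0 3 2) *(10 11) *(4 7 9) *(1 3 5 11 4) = [5, 3, 0, 2, 7, 11, 6, 9, 8, 1, 4, 10] = (0 5 11 10 4 7 9 1 3 2)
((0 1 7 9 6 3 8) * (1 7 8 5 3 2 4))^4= (0 2)(1 9)(4 7)(6 8)= [2, 9, 0, 3, 7, 5, 8, 4, 6, 1]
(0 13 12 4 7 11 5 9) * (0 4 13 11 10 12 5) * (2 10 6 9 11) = (0 2 10 12 13 5 11)(4 7 6 9) = [2, 1, 10, 3, 7, 11, 9, 6, 8, 4, 12, 0, 13, 5]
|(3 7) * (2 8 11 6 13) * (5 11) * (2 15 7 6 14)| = |(2 8 5 11 14)(3 6 13 15 7)| = 5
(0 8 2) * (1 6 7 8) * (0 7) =(0 1 6)(2 7 8) =[1, 6, 7, 3, 4, 5, 0, 8, 2]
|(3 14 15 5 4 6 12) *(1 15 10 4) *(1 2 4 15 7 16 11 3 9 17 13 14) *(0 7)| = |(0 7 16 11 3 1)(2 4 6 12 9 17 13 14 10 15 5)| = 66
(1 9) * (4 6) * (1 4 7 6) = (1 9 4)(6 7) = [0, 9, 2, 3, 1, 5, 7, 6, 8, 4]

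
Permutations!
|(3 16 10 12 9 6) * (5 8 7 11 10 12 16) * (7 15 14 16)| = |(3 5 8 15 14 16 12 9 6)(7 11 10)| = 9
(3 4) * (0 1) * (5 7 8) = (0 1)(3 4)(5 7 8) = [1, 0, 2, 4, 3, 7, 6, 8, 5]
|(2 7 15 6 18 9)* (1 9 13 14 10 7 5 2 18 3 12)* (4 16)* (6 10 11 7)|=|(1 9 18 13 14 11 7 15 10 6 3 12)(2 5)(4 16)|=12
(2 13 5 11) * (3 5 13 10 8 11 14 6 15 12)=(2 10 8 11)(3 5 14 6 15 12)=[0, 1, 10, 5, 4, 14, 15, 7, 11, 9, 8, 2, 3, 13, 6, 12]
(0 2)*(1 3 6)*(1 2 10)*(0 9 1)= (0 10)(1 3 6 2 9)= [10, 3, 9, 6, 4, 5, 2, 7, 8, 1, 0]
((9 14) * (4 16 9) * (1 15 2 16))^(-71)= (1 4 14 9 16 2 15)= [0, 4, 15, 3, 14, 5, 6, 7, 8, 16, 10, 11, 12, 13, 9, 1, 2]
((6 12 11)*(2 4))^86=(6 11 12)=[0, 1, 2, 3, 4, 5, 11, 7, 8, 9, 10, 12, 6]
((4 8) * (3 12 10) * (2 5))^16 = (3 12 10) = [0, 1, 2, 12, 4, 5, 6, 7, 8, 9, 3, 11, 10]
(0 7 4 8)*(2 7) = (0 2 7 4 8) = [2, 1, 7, 3, 8, 5, 6, 4, 0]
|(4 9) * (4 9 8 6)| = 3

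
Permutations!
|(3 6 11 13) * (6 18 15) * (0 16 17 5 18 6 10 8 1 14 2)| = 44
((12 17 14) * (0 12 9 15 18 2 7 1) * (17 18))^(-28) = (0 18 7)(1 12 2) = [18, 12, 1, 3, 4, 5, 6, 0, 8, 9, 10, 11, 2, 13, 14, 15, 16, 17, 7]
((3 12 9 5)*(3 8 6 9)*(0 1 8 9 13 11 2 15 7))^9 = (15)(3 12)(5 9) = [0, 1, 2, 12, 4, 9, 6, 7, 8, 5, 10, 11, 3, 13, 14, 15]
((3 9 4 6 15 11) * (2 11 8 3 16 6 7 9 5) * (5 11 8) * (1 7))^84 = (2 16)(3 15)(5 11)(6 8) = [0, 1, 16, 15, 4, 11, 8, 7, 6, 9, 10, 5, 12, 13, 14, 3, 2]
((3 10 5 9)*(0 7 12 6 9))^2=(0 12 9 10)(3 5 7 6)=[12, 1, 2, 5, 4, 7, 3, 6, 8, 10, 0, 11, 9]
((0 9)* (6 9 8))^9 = (0 8 6 9) = [8, 1, 2, 3, 4, 5, 9, 7, 6, 0]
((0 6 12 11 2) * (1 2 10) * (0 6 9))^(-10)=(1 6 11)(2 12 10)=[0, 6, 12, 3, 4, 5, 11, 7, 8, 9, 2, 1, 10]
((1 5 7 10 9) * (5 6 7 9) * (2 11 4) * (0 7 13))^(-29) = [5, 0, 11, 3, 2, 6, 7, 9, 8, 13, 1, 4, 12, 10] = (0 5 6 7 9 13 10 1)(2 11 4)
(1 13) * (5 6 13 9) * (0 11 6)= (0 11 6 13 1 9 5)= [11, 9, 2, 3, 4, 0, 13, 7, 8, 5, 10, 6, 12, 1]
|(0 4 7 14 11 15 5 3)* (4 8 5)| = |(0 8 5 3)(4 7 14 11 15)| = 20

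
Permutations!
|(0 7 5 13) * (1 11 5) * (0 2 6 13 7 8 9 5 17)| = 24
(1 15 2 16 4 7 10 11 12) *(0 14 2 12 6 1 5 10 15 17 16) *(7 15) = [14, 17, 0, 3, 15, 10, 1, 7, 8, 9, 11, 6, 5, 13, 2, 12, 4, 16] = (0 14 2)(1 17 16 4 15 12 5 10 11 6)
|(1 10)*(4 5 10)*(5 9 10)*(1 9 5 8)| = |(1 4 5 8)(9 10)| = 4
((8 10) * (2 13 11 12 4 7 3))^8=(2 13 11 12 4 7 3)=[0, 1, 13, 2, 7, 5, 6, 3, 8, 9, 10, 12, 4, 11]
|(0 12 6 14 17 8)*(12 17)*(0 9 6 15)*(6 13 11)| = |(0 17 8 9 13 11 6 14 12 15)| = 10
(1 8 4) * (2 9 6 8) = [0, 2, 9, 3, 1, 5, 8, 7, 4, 6] = (1 2 9 6 8 4)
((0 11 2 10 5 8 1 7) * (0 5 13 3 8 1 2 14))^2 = [14, 5, 13, 2, 4, 7, 6, 1, 10, 9, 3, 0, 12, 8, 11] = (0 14 11)(1 5 7)(2 13 8 10 3)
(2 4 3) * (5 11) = [0, 1, 4, 2, 3, 11, 6, 7, 8, 9, 10, 5] = (2 4 3)(5 11)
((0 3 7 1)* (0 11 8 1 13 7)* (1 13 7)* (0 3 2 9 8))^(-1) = [11, 13, 0, 3, 4, 5, 6, 7, 9, 2, 10, 1, 12, 8] = (0 11 1 13 8 9 2)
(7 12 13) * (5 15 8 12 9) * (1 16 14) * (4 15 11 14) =(1 16 4 15 8 12 13 7 9 5 11 14) =[0, 16, 2, 3, 15, 11, 6, 9, 12, 5, 10, 14, 13, 7, 1, 8, 4]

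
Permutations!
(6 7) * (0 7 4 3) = [7, 1, 2, 0, 3, 5, 4, 6] = (0 7 6 4 3)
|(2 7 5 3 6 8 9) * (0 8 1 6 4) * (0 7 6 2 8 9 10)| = |(0 9 8 10)(1 2 6)(3 4 7 5)| = 12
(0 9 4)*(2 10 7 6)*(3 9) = (0 3 9 4)(2 10 7 6) = [3, 1, 10, 9, 0, 5, 2, 6, 8, 4, 7]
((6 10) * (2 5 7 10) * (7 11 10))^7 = (2 11 6 5 10) = [0, 1, 11, 3, 4, 10, 5, 7, 8, 9, 2, 6]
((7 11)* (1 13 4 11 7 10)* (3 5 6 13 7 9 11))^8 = (1 11 7 10 9)(3 13 5 4 6) = [0, 11, 2, 13, 6, 4, 3, 10, 8, 1, 9, 7, 12, 5]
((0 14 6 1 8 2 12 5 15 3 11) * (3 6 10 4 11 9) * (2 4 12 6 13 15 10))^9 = (0 14 2 6 1 8 4 11)(3 9)(13 15) = [14, 8, 6, 9, 11, 5, 1, 7, 4, 3, 10, 0, 12, 15, 2, 13]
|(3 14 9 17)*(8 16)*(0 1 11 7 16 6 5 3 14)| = |(0 1 11 7 16 8 6 5 3)(9 17 14)| = 9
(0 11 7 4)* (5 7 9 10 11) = (0 5 7 4)(9 10 11) = [5, 1, 2, 3, 0, 7, 6, 4, 8, 10, 11, 9]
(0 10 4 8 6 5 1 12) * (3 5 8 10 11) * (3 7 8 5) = (0 11 7 8 6 5 1 12)(4 10) = [11, 12, 2, 3, 10, 1, 5, 8, 6, 9, 4, 7, 0]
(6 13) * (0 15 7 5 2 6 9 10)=[15, 1, 6, 3, 4, 2, 13, 5, 8, 10, 0, 11, 12, 9, 14, 7]=(0 15 7 5 2 6 13 9 10)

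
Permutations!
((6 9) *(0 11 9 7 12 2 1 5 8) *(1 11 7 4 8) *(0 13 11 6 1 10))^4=(0 6 11 10 2 13 5 12 8 1 7 4 9)=[6, 7, 13, 3, 9, 12, 11, 4, 1, 0, 2, 10, 8, 5]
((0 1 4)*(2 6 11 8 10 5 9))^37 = (0 1 4)(2 11 10 9 6 8 5) = [1, 4, 11, 3, 0, 2, 8, 7, 5, 6, 9, 10]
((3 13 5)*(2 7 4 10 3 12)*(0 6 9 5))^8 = (0 10 2 9 13 4 12 6 3 7 5) = [10, 1, 9, 7, 12, 0, 3, 5, 8, 13, 2, 11, 6, 4]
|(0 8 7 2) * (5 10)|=|(0 8 7 2)(5 10)|=4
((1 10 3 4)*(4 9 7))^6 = (10) = [0, 1, 2, 3, 4, 5, 6, 7, 8, 9, 10]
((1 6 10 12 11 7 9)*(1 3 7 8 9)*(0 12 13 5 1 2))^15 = (13)(0 2 7 3 9 8 11 12) = [2, 1, 7, 9, 4, 5, 6, 3, 11, 8, 10, 12, 0, 13]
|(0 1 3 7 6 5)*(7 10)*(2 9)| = |(0 1 3 10 7 6 5)(2 9)| = 14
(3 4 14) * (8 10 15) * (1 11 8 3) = (1 11 8 10 15 3 4 14) = [0, 11, 2, 4, 14, 5, 6, 7, 10, 9, 15, 8, 12, 13, 1, 3]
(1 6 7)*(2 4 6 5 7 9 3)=[0, 5, 4, 2, 6, 7, 9, 1, 8, 3]=(1 5 7)(2 4 6 9 3)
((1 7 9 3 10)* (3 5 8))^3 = (1 5 10 9 3 7 8) = [0, 5, 2, 7, 4, 10, 6, 8, 1, 3, 9]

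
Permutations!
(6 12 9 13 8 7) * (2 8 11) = (2 8 7 6 12 9 13 11) = [0, 1, 8, 3, 4, 5, 12, 6, 7, 13, 10, 2, 9, 11]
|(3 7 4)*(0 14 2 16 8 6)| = |(0 14 2 16 8 6)(3 7 4)| = 6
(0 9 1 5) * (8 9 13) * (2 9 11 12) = (0 13 8 11 12 2 9 1 5) = [13, 5, 9, 3, 4, 0, 6, 7, 11, 1, 10, 12, 2, 8]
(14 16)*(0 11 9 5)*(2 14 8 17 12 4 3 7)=(0 11 9 5)(2 14 16 8 17 12 4 3 7)=[11, 1, 14, 7, 3, 0, 6, 2, 17, 5, 10, 9, 4, 13, 16, 15, 8, 12]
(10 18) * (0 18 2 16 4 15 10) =(0 18)(2 16 4 15 10) =[18, 1, 16, 3, 15, 5, 6, 7, 8, 9, 2, 11, 12, 13, 14, 10, 4, 17, 0]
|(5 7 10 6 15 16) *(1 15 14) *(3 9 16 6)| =12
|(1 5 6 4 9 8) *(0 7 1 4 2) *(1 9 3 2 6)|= |(0 7 9 8 4 3 2)(1 5)|= 14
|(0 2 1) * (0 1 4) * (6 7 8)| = |(0 2 4)(6 7 8)| = 3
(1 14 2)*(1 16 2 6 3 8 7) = (1 14 6 3 8 7)(2 16) = [0, 14, 16, 8, 4, 5, 3, 1, 7, 9, 10, 11, 12, 13, 6, 15, 2]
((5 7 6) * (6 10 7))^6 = (10) = [0, 1, 2, 3, 4, 5, 6, 7, 8, 9, 10]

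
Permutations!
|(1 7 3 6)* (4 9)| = |(1 7 3 6)(4 9)| = 4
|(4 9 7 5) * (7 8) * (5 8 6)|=|(4 9 6 5)(7 8)|=4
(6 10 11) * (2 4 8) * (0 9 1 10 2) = [9, 10, 4, 3, 8, 5, 2, 7, 0, 1, 11, 6] = (0 9 1 10 11 6 2 4 8)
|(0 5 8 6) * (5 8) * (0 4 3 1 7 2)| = 8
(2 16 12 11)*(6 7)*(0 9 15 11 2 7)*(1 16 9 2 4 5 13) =(0 2 9 15 11 7 6)(1 16 12 4 5 13) =[2, 16, 9, 3, 5, 13, 0, 6, 8, 15, 10, 7, 4, 1, 14, 11, 12]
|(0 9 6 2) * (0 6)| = |(0 9)(2 6)| = 2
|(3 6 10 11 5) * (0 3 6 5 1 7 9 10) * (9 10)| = |(0 3 5 6)(1 7 10 11)| = 4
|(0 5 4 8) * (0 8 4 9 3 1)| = |(0 5 9 3 1)| = 5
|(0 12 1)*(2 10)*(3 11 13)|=6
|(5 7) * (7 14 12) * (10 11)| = 4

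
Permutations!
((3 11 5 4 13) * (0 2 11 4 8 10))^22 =(0 8 11)(2 10 5)(3 4 13) =[8, 1, 10, 4, 13, 2, 6, 7, 11, 9, 5, 0, 12, 3]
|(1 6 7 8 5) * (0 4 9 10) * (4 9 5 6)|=|(0 9 10)(1 4 5)(6 7 8)|=3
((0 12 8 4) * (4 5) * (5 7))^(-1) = (0 4 5 7 8 12) = [4, 1, 2, 3, 5, 7, 6, 8, 12, 9, 10, 11, 0]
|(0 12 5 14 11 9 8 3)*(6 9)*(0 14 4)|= 12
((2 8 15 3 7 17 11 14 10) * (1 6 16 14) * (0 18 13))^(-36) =[0, 1, 2, 3, 4, 5, 6, 7, 8, 9, 10, 11, 12, 13, 14, 15, 16, 17, 18] =(18)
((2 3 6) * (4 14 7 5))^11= (2 6 3)(4 5 7 14)= [0, 1, 6, 2, 5, 7, 3, 14, 8, 9, 10, 11, 12, 13, 4]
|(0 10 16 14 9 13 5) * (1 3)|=|(0 10 16 14 9 13 5)(1 3)|=14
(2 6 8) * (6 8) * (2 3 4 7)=(2 8 3 4 7)=[0, 1, 8, 4, 7, 5, 6, 2, 3]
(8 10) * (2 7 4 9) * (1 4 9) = (1 4)(2 7 9)(8 10) = [0, 4, 7, 3, 1, 5, 6, 9, 10, 2, 8]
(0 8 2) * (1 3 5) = (0 8 2)(1 3 5) = [8, 3, 0, 5, 4, 1, 6, 7, 2]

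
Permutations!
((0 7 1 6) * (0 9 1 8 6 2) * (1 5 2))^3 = (0 6 2 8 5 7 9) = [6, 1, 8, 3, 4, 7, 2, 9, 5, 0]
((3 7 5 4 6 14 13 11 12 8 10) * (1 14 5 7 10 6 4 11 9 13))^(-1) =(1 14)(3 10)(5 6 8 12 11)(9 13) =[0, 14, 2, 10, 4, 6, 8, 7, 12, 13, 3, 5, 11, 9, 1]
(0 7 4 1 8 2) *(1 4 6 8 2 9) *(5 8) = (0 7 6 5 8 9 1 2) = [7, 2, 0, 3, 4, 8, 5, 6, 9, 1]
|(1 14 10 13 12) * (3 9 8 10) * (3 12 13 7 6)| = |(1 14 12)(3 9 8 10 7 6)| = 6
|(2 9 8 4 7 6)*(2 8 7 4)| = 5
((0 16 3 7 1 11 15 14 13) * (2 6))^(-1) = (0 13 14 15 11 1 7 3 16)(2 6) = [13, 7, 6, 16, 4, 5, 2, 3, 8, 9, 10, 1, 12, 14, 15, 11, 0]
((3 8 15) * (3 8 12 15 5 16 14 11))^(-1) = (3 11 14 16 5 8 15 12) = [0, 1, 2, 11, 4, 8, 6, 7, 15, 9, 10, 14, 3, 13, 16, 12, 5]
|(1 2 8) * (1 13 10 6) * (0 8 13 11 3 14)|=|(0 8 11 3 14)(1 2 13 10 6)|=5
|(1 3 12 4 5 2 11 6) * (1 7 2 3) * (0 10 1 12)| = |(0 10 1 12 4 5 3)(2 11 6 7)| = 28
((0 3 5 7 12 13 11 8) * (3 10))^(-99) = (13) = [0, 1, 2, 3, 4, 5, 6, 7, 8, 9, 10, 11, 12, 13]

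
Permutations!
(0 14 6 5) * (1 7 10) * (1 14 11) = (0 11 1 7 10 14 6 5) = [11, 7, 2, 3, 4, 0, 5, 10, 8, 9, 14, 1, 12, 13, 6]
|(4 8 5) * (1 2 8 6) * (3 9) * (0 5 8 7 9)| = 9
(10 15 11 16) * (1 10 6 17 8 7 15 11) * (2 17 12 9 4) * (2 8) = (1 10 11 16 6 12 9 4 8 7 15)(2 17) = [0, 10, 17, 3, 8, 5, 12, 15, 7, 4, 11, 16, 9, 13, 14, 1, 6, 2]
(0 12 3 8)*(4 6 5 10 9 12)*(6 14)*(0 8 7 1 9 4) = [0, 9, 2, 7, 14, 10, 5, 1, 8, 12, 4, 11, 3, 13, 6] = (1 9 12 3 7)(4 14 6 5 10)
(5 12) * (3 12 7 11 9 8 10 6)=[0, 1, 2, 12, 4, 7, 3, 11, 10, 8, 6, 9, 5]=(3 12 5 7 11 9 8 10 6)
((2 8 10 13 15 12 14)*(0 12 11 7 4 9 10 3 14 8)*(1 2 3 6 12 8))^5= (0 2 1 12 6 8)(3 14)(4 11 13 9 7 15 10)= [2, 12, 1, 14, 11, 5, 8, 15, 0, 7, 4, 13, 6, 9, 3, 10]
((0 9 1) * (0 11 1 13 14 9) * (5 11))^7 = (1 5 11)(9 13 14) = [0, 5, 2, 3, 4, 11, 6, 7, 8, 13, 10, 1, 12, 14, 9]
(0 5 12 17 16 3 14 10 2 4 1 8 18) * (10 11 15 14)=(0 5 12 17 16 3 10 2 4 1 8 18)(11 15 14)=[5, 8, 4, 10, 1, 12, 6, 7, 18, 9, 2, 15, 17, 13, 11, 14, 3, 16, 0]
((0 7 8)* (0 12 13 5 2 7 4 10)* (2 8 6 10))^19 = (0 4 2 7 6 10)(5 13 12 8) = [4, 1, 7, 3, 2, 13, 10, 6, 5, 9, 0, 11, 8, 12]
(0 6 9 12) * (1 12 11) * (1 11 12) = (0 6 9 12) = [6, 1, 2, 3, 4, 5, 9, 7, 8, 12, 10, 11, 0]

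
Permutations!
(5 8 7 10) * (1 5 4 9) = [0, 5, 2, 3, 9, 8, 6, 10, 7, 1, 4] = (1 5 8 7 10 4 9)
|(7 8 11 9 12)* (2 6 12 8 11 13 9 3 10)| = |(2 6 12 7 11 3 10)(8 13 9)| = 21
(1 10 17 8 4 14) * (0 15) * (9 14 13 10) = (0 15)(1 9 14)(4 13 10 17 8) = [15, 9, 2, 3, 13, 5, 6, 7, 4, 14, 17, 11, 12, 10, 1, 0, 16, 8]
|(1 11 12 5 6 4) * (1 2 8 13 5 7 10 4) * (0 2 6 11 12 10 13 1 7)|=35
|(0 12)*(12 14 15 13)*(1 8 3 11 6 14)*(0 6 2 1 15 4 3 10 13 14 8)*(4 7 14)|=|(0 15 4 3 11 2 1)(6 8 10 13 12)(7 14)|=70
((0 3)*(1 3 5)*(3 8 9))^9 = (0 8)(1 3)(5 9) = [8, 3, 2, 1, 4, 9, 6, 7, 0, 5]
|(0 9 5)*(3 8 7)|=|(0 9 5)(3 8 7)|=3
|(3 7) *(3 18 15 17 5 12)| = |(3 7 18 15 17 5 12)| = 7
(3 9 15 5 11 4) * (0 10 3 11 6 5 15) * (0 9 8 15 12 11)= (0 10 3 8 15 12 11 4)(5 6)= [10, 1, 2, 8, 0, 6, 5, 7, 15, 9, 3, 4, 11, 13, 14, 12]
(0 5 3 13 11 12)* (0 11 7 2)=(0 5 3 13 7 2)(11 12)=[5, 1, 0, 13, 4, 3, 6, 2, 8, 9, 10, 12, 11, 7]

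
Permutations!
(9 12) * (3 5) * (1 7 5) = (1 7 5 3)(9 12) = [0, 7, 2, 1, 4, 3, 6, 5, 8, 12, 10, 11, 9]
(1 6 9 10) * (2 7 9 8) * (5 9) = (1 6 8 2 7 5 9 10) = [0, 6, 7, 3, 4, 9, 8, 5, 2, 10, 1]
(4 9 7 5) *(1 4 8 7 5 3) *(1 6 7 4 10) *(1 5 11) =(1 10 5 8 4 9 11)(3 6 7) =[0, 10, 2, 6, 9, 8, 7, 3, 4, 11, 5, 1]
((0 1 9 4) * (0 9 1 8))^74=[0, 1, 2, 3, 4, 5, 6, 7, 8, 9]=(9)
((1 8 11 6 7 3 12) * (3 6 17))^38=(1 11 3)(8 17 12)=[0, 11, 2, 1, 4, 5, 6, 7, 17, 9, 10, 3, 8, 13, 14, 15, 16, 12]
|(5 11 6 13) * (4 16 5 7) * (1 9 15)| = 21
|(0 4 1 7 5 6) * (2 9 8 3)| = |(0 4 1 7 5 6)(2 9 8 3)| = 12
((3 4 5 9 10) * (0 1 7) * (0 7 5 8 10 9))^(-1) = (0 5 1)(3 10 8 4) = [5, 0, 2, 10, 3, 1, 6, 7, 4, 9, 8]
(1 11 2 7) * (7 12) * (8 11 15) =(1 15 8 11 2 12 7) =[0, 15, 12, 3, 4, 5, 6, 1, 11, 9, 10, 2, 7, 13, 14, 8]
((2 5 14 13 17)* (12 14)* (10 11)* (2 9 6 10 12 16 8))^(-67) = [0, 1, 5, 3, 4, 16, 13, 7, 2, 14, 17, 9, 6, 11, 10, 15, 8, 12] = (2 5 16 8)(6 13 11 9 14 10 17 12)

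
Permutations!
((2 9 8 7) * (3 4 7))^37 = (2 9 8 3 4 7) = [0, 1, 9, 4, 7, 5, 6, 2, 3, 8]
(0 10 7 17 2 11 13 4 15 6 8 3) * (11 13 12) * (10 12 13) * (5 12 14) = (0 14 5 12 11 13 4 15 6 8 3)(2 10 7 17) = [14, 1, 10, 0, 15, 12, 8, 17, 3, 9, 7, 13, 11, 4, 5, 6, 16, 2]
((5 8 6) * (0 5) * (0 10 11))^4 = (0 10 8)(5 11 6) = [10, 1, 2, 3, 4, 11, 5, 7, 0, 9, 8, 6]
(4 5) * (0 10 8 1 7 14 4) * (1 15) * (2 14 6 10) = [2, 7, 14, 3, 5, 0, 10, 6, 15, 9, 8, 11, 12, 13, 4, 1] = (0 2 14 4 5)(1 7 6 10 8 15)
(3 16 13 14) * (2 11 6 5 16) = (2 11 6 5 16 13 14 3) = [0, 1, 11, 2, 4, 16, 5, 7, 8, 9, 10, 6, 12, 14, 3, 15, 13]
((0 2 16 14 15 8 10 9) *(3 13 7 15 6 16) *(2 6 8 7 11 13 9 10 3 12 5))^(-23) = (0 3 14 6 9 8 16)(2 12 5)(7 15)(11 13) = [3, 1, 12, 14, 4, 2, 9, 15, 16, 8, 10, 13, 5, 11, 6, 7, 0]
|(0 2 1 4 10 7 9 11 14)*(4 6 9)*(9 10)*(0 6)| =21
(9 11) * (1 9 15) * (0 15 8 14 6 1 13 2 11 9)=(0 15 13 2 11 8 14 6 1)=[15, 0, 11, 3, 4, 5, 1, 7, 14, 9, 10, 8, 12, 2, 6, 13]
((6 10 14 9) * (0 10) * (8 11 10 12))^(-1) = (0 6 9 14 10 11 8 12) = [6, 1, 2, 3, 4, 5, 9, 7, 12, 14, 11, 8, 0, 13, 10]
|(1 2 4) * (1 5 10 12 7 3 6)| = |(1 2 4 5 10 12 7 3 6)| = 9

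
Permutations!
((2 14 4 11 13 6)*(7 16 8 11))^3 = (2 7 11)(4 8 6)(13 14 16) = [0, 1, 7, 3, 8, 5, 4, 11, 6, 9, 10, 2, 12, 14, 16, 15, 13]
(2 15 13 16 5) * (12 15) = (2 12 15 13 16 5) = [0, 1, 12, 3, 4, 2, 6, 7, 8, 9, 10, 11, 15, 16, 14, 13, 5]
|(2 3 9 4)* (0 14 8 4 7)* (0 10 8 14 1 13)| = 21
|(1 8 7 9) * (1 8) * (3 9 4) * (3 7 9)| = 2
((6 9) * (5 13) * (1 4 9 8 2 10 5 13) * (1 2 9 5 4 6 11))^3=(13)(1 9 6 11 8)(2 5 4 10)=[0, 9, 5, 3, 10, 4, 11, 7, 1, 6, 2, 8, 12, 13]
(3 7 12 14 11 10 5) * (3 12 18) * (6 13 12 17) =(3 7 18)(5 17 6 13 12 14 11 10) =[0, 1, 2, 7, 4, 17, 13, 18, 8, 9, 5, 10, 14, 12, 11, 15, 16, 6, 3]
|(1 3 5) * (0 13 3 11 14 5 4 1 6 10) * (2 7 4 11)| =8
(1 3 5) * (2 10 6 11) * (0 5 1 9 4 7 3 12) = [5, 12, 10, 1, 7, 9, 11, 3, 8, 4, 6, 2, 0] = (0 5 9 4 7 3 1 12)(2 10 6 11)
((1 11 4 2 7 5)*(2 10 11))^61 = (1 2 7 5)(4 10 11) = [0, 2, 7, 3, 10, 1, 6, 5, 8, 9, 11, 4]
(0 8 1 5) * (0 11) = [8, 5, 2, 3, 4, 11, 6, 7, 1, 9, 10, 0] = (0 8 1 5 11)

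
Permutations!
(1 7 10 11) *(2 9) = (1 7 10 11)(2 9) = [0, 7, 9, 3, 4, 5, 6, 10, 8, 2, 11, 1]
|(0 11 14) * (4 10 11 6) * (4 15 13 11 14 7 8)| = 10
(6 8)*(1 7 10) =(1 7 10)(6 8) =[0, 7, 2, 3, 4, 5, 8, 10, 6, 9, 1]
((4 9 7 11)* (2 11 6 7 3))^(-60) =(11) =[0, 1, 2, 3, 4, 5, 6, 7, 8, 9, 10, 11]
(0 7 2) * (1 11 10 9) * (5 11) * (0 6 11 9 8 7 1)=(0 1 5 9)(2 6 11 10 8 7)=[1, 5, 6, 3, 4, 9, 11, 2, 7, 0, 8, 10]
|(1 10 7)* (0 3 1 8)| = 6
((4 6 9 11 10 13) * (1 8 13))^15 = (1 10 11 9 6 4 13 8) = [0, 10, 2, 3, 13, 5, 4, 7, 1, 6, 11, 9, 12, 8]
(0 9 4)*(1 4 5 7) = (0 9 5 7 1 4) = [9, 4, 2, 3, 0, 7, 6, 1, 8, 5]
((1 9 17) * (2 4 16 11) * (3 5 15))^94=(1 9 17)(2 16)(3 5 15)(4 11)=[0, 9, 16, 5, 11, 15, 6, 7, 8, 17, 10, 4, 12, 13, 14, 3, 2, 1]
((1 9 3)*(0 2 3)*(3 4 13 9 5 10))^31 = [2, 3, 4, 10, 13, 1, 6, 7, 8, 0, 5, 11, 12, 9] = (0 2 4 13 9)(1 3 10 5)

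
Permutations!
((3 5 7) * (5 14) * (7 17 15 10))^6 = [0, 1, 2, 7, 4, 14, 6, 10, 8, 9, 15, 11, 12, 13, 3, 17, 16, 5] = (3 7 10 15 17 5 14)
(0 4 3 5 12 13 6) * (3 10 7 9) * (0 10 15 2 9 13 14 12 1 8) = (0 4 15 2 9 3 5 1 8)(6 10 7 13)(12 14) = [4, 8, 9, 5, 15, 1, 10, 13, 0, 3, 7, 11, 14, 6, 12, 2]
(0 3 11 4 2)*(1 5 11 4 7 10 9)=[3, 5, 0, 4, 2, 11, 6, 10, 8, 1, 9, 7]=(0 3 4 2)(1 5 11 7 10 9)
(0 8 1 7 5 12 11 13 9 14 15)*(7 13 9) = [8, 13, 2, 3, 4, 12, 6, 5, 1, 14, 10, 9, 11, 7, 15, 0] = (0 8 1 13 7 5 12 11 9 14 15)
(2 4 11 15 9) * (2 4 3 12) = (2 3 12)(4 11 15 9) = [0, 1, 3, 12, 11, 5, 6, 7, 8, 4, 10, 15, 2, 13, 14, 9]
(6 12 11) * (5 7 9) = (5 7 9)(6 12 11) = [0, 1, 2, 3, 4, 7, 12, 9, 8, 5, 10, 6, 11]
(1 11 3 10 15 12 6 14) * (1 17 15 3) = (1 11)(3 10)(6 14 17 15 12) = [0, 11, 2, 10, 4, 5, 14, 7, 8, 9, 3, 1, 6, 13, 17, 12, 16, 15]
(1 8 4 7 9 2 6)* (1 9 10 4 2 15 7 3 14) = (1 8 2 6 9 15 7 10 4 3 14) = [0, 8, 6, 14, 3, 5, 9, 10, 2, 15, 4, 11, 12, 13, 1, 7]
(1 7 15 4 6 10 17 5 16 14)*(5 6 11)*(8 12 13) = (1 7 15 4 11 5 16 14)(6 10 17)(8 12 13) = [0, 7, 2, 3, 11, 16, 10, 15, 12, 9, 17, 5, 13, 8, 1, 4, 14, 6]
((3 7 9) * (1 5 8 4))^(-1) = (1 4 8 5)(3 9 7) = [0, 4, 2, 9, 8, 1, 6, 3, 5, 7]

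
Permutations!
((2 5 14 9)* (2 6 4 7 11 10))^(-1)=(2 10 11 7 4 6 9 14 5)=[0, 1, 10, 3, 6, 2, 9, 4, 8, 14, 11, 7, 12, 13, 5]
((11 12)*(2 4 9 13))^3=(2 13 9 4)(11 12)=[0, 1, 13, 3, 2, 5, 6, 7, 8, 4, 10, 12, 11, 9]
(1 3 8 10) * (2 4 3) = [0, 2, 4, 8, 3, 5, 6, 7, 10, 9, 1] = (1 2 4 3 8 10)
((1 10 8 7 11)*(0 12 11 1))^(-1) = (0 11 12)(1 7 8 10) = [11, 7, 2, 3, 4, 5, 6, 8, 10, 9, 1, 12, 0]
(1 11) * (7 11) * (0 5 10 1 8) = (0 5 10 1 7 11 8) = [5, 7, 2, 3, 4, 10, 6, 11, 0, 9, 1, 8]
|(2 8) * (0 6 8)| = |(0 6 8 2)| = 4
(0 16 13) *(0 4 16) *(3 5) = (3 5)(4 16 13) = [0, 1, 2, 5, 16, 3, 6, 7, 8, 9, 10, 11, 12, 4, 14, 15, 13]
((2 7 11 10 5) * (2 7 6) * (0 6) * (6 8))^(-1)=[2, 1, 6, 3, 4, 10, 8, 5, 0, 9, 11, 7]=(0 2 6 8)(5 10 11 7)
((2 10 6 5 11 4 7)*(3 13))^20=(13)(2 7 4 11 5 6 10)=[0, 1, 7, 3, 11, 6, 10, 4, 8, 9, 2, 5, 12, 13]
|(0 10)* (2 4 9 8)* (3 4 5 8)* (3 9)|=6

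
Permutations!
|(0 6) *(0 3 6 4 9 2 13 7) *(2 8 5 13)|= 14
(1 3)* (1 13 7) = (1 3 13 7) = [0, 3, 2, 13, 4, 5, 6, 1, 8, 9, 10, 11, 12, 7]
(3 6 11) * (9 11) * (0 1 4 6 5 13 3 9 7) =[1, 4, 2, 5, 6, 13, 7, 0, 8, 11, 10, 9, 12, 3] =(0 1 4 6 7)(3 5 13)(9 11)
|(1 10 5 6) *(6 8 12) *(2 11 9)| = |(1 10 5 8 12 6)(2 11 9)| = 6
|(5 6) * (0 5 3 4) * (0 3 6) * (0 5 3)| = |(6)(0 3 4)| = 3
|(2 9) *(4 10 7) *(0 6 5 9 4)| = |(0 6 5 9 2 4 10 7)| = 8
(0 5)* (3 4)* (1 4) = [5, 4, 2, 1, 3, 0] = (0 5)(1 4 3)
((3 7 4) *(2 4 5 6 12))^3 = (2 7 12 3 6 4 5) = [0, 1, 7, 6, 5, 2, 4, 12, 8, 9, 10, 11, 3]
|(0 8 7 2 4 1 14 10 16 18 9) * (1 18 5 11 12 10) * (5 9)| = |(0 8 7 2 4 18 5 11 12 10 16 9)(1 14)| = 12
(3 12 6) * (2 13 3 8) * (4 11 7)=[0, 1, 13, 12, 11, 5, 8, 4, 2, 9, 10, 7, 6, 3]=(2 13 3 12 6 8)(4 11 7)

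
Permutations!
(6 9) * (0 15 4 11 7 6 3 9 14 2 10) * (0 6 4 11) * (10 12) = (0 15 11 7 4)(2 12 10 6 14)(3 9) = [15, 1, 12, 9, 0, 5, 14, 4, 8, 3, 6, 7, 10, 13, 2, 11]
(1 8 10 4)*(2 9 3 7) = [0, 8, 9, 7, 1, 5, 6, 2, 10, 3, 4] = (1 8 10 4)(2 9 3 7)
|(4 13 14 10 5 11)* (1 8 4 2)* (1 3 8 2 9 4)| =28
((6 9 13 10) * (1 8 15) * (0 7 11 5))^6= (15)(0 11)(5 7)(6 13)(9 10)= [11, 1, 2, 3, 4, 7, 13, 5, 8, 10, 9, 0, 12, 6, 14, 15]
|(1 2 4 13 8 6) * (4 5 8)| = 10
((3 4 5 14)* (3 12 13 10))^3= (3 14 10 5 13 4 12)= [0, 1, 2, 14, 12, 13, 6, 7, 8, 9, 5, 11, 3, 4, 10]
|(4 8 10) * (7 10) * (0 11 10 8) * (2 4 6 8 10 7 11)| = |(0 2 4)(6 8 11 7 10)| = 15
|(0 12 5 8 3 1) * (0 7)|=|(0 12 5 8 3 1 7)|=7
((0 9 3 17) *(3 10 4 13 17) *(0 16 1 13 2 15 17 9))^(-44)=(1 13 9 10 4 2 15 17 16)=[0, 13, 15, 3, 2, 5, 6, 7, 8, 10, 4, 11, 12, 9, 14, 17, 1, 16]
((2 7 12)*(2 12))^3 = (12)(2 7) = [0, 1, 7, 3, 4, 5, 6, 2, 8, 9, 10, 11, 12]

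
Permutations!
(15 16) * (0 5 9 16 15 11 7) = (0 5 9 16 11 7) = [5, 1, 2, 3, 4, 9, 6, 0, 8, 16, 10, 7, 12, 13, 14, 15, 11]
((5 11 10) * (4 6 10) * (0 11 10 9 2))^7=[11, 1, 0, 3, 6, 10, 9, 7, 8, 2, 5, 4]=(0 11 4 6 9 2)(5 10)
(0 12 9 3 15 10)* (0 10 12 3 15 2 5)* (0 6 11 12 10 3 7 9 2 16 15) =[7, 1, 5, 16, 4, 6, 11, 9, 8, 0, 3, 12, 2, 13, 14, 10, 15] =(0 7 9)(2 5 6 11 12)(3 16 15 10)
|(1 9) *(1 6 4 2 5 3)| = |(1 9 6 4 2 5 3)| = 7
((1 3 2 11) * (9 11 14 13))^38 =(1 14 11 2 9 3 13) =[0, 14, 9, 13, 4, 5, 6, 7, 8, 3, 10, 2, 12, 1, 11]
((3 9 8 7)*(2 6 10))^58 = (2 6 10)(3 8)(7 9) = [0, 1, 6, 8, 4, 5, 10, 9, 3, 7, 2]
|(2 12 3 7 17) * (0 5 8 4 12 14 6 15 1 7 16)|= |(0 5 8 4 12 3 16)(1 7 17 2 14 6 15)|= 7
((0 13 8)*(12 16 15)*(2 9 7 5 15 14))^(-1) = (0 8 13)(2 14 16 12 15 5 7 9) = [8, 1, 14, 3, 4, 7, 6, 9, 13, 2, 10, 11, 15, 0, 16, 5, 12]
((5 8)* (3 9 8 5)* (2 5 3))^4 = (2 8 9 3 5) = [0, 1, 8, 5, 4, 2, 6, 7, 9, 3]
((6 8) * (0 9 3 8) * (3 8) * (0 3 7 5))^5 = (0 7 6 9 5 3 8) = [7, 1, 2, 8, 4, 3, 9, 6, 0, 5]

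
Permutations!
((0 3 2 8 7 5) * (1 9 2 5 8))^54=(9)=[0, 1, 2, 3, 4, 5, 6, 7, 8, 9]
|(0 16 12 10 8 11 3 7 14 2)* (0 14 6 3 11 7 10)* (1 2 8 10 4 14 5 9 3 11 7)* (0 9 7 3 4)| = |(0 16 12 9 4 14 8 1 2 5 7 6 11 3)| = 14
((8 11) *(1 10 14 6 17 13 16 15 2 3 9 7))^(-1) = (1 7 9 3 2 15 16 13 17 6 14 10)(8 11) = [0, 7, 15, 2, 4, 5, 14, 9, 11, 3, 1, 8, 12, 17, 10, 16, 13, 6]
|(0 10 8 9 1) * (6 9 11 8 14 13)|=14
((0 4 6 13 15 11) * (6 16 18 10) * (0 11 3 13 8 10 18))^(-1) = [16, 1, 2, 15, 0, 5, 10, 7, 6, 9, 8, 11, 12, 3, 14, 13, 4, 17, 18] = (18)(0 16 4)(3 15 13)(6 10 8)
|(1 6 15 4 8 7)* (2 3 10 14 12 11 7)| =12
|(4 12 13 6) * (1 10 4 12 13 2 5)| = |(1 10 4 13 6 12 2 5)| = 8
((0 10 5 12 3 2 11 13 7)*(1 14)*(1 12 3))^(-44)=(0 2)(1 14 12)(3 7)(5 13)(10 11)=[2, 14, 0, 7, 4, 13, 6, 3, 8, 9, 11, 10, 1, 5, 12]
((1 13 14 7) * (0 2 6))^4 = [2, 1, 6, 3, 4, 5, 0, 7, 8, 9, 10, 11, 12, 13, 14] = (14)(0 2 6)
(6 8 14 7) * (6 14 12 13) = (6 8 12 13)(7 14) = [0, 1, 2, 3, 4, 5, 8, 14, 12, 9, 10, 11, 13, 6, 7]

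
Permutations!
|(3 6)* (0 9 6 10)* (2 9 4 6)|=10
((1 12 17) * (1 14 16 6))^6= (17)= [0, 1, 2, 3, 4, 5, 6, 7, 8, 9, 10, 11, 12, 13, 14, 15, 16, 17]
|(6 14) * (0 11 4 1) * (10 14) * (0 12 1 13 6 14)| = |(14)(0 11 4 13 6 10)(1 12)| = 6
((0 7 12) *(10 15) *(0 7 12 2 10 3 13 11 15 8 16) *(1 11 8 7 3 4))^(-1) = [16, 4, 7, 12, 15, 5, 6, 10, 13, 9, 2, 1, 0, 3, 14, 11, 8] = (0 16 8 13 3 12)(1 4 15 11)(2 7 10)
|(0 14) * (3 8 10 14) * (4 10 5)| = 7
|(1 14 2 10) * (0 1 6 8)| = |(0 1 14 2 10 6 8)| = 7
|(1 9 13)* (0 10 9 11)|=|(0 10 9 13 1 11)|=6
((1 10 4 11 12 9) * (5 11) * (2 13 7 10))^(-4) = (1 5 13 12 10)(2 11 7 9 4) = [0, 5, 11, 3, 2, 13, 6, 9, 8, 4, 1, 7, 10, 12]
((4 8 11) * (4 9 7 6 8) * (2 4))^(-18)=(6 11 7 8 9)=[0, 1, 2, 3, 4, 5, 11, 8, 9, 6, 10, 7]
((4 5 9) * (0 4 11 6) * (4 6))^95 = [6, 1, 2, 3, 11, 4, 0, 7, 8, 5, 10, 9] = (0 6)(4 11 9 5)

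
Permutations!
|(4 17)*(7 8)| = |(4 17)(7 8)| = 2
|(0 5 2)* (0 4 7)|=|(0 5 2 4 7)|=5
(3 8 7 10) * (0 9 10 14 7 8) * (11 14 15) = [9, 1, 2, 0, 4, 5, 6, 15, 8, 10, 3, 14, 12, 13, 7, 11] = (0 9 10 3)(7 15 11 14)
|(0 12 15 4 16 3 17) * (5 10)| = 14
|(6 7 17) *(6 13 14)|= 5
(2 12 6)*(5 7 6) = [0, 1, 12, 3, 4, 7, 2, 6, 8, 9, 10, 11, 5] = (2 12 5 7 6)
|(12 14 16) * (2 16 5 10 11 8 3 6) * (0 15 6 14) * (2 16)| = |(0 15 6 16 12)(3 14 5 10 11 8)| = 30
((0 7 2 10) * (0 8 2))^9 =(10)(0 7) =[7, 1, 2, 3, 4, 5, 6, 0, 8, 9, 10]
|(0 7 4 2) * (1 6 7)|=|(0 1 6 7 4 2)|=6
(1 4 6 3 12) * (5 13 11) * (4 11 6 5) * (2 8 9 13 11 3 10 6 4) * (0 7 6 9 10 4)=(0 7 6 4 5 11 2 8 10 9 13)(1 3 12)=[7, 3, 8, 12, 5, 11, 4, 6, 10, 13, 9, 2, 1, 0]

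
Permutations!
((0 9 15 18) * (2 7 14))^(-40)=(18)(2 14 7)=[0, 1, 14, 3, 4, 5, 6, 2, 8, 9, 10, 11, 12, 13, 7, 15, 16, 17, 18]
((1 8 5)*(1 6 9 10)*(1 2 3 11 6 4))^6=(11)(1 5)(4 8)=[0, 5, 2, 3, 8, 1, 6, 7, 4, 9, 10, 11]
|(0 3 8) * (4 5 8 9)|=|(0 3 9 4 5 8)|=6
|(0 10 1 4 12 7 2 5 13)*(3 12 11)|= 11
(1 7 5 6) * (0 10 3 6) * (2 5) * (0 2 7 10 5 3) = (0 5 2 3 6 1 10) = [5, 10, 3, 6, 4, 2, 1, 7, 8, 9, 0]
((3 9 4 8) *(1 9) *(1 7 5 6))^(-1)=(1 6 5 7 3 8 4 9)=[0, 6, 2, 8, 9, 7, 5, 3, 4, 1]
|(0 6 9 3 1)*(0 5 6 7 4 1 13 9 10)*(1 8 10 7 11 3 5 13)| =|(0 11 3 1 13 9 5 6 7 4 8 10)| =12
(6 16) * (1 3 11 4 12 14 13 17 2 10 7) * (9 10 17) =[0, 3, 17, 11, 12, 5, 16, 1, 8, 10, 7, 4, 14, 9, 13, 15, 6, 2] =(1 3 11 4 12 14 13 9 10 7)(2 17)(6 16)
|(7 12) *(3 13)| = |(3 13)(7 12)| = 2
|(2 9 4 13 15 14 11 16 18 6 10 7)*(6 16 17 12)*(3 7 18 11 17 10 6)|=|(2 9 4 13 15 14 17 12 3 7)(10 18 16 11)|=20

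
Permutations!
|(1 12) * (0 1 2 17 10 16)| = 7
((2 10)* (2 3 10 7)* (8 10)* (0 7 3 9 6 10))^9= (10)(0 8 3 2 7)= [8, 1, 7, 2, 4, 5, 6, 0, 3, 9, 10]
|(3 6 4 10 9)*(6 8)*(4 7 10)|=6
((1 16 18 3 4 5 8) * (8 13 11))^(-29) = (1 11 5 3 16 8 13 4 18) = [0, 11, 2, 16, 18, 3, 6, 7, 13, 9, 10, 5, 12, 4, 14, 15, 8, 17, 1]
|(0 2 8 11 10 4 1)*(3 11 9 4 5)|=|(0 2 8 9 4 1)(3 11 10 5)|=12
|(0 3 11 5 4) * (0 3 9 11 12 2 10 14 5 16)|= |(0 9 11 16)(2 10 14 5 4 3 12)|= 28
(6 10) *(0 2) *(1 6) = (0 2)(1 6 10) = [2, 6, 0, 3, 4, 5, 10, 7, 8, 9, 1]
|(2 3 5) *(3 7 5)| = 3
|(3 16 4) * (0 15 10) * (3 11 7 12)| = 6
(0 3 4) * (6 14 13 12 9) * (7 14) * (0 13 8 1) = [3, 0, 2, 4, 13, 5, 7, 14, 1, 6, 10, 11, 9, 12, 8] = (0 3 4 13 12 9 6 7 14 8 1)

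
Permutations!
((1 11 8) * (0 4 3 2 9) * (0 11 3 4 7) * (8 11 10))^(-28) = (11)(1 2 10)(3 9 8) = [0, 2, 10, 9, 4, 5, 6, 7, 3, 8, 1, 11]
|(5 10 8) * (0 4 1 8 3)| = |(0 4 1 8 5 10 3)| = 7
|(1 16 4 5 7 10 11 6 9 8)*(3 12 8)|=12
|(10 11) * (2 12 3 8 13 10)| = 7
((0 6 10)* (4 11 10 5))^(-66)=[0, 1, 2, 3, 4, 5, 6, 7, 8, 9, 10, 11]=(11)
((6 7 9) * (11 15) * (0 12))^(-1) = (0 12)(6 9 7)(11 15) = [12, 1, 2, 3, 4, 5, 9, 6, 8, 7, 10, 15, 0, 13, 14, 11]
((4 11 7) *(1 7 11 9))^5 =[0, 7, 2, 3, 9, 5, 6, 4, 8, 1, 10, 11] =(11)(1 7 4 9)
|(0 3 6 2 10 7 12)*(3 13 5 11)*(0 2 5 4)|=12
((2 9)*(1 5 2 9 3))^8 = (9) = [0, 1, 2, 3, 4, 5, 6, 7, 8, 9]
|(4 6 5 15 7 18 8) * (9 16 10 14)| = |(4 6 5 15 7 18 8)(9 16 10 14)| = 28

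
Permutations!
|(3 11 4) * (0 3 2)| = |(0 3 11 4 2)| = 5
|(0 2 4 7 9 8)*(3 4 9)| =|(0 2 9 8)(3 4 7)| =12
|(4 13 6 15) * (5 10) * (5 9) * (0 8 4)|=6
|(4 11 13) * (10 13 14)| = |(4 11 14 10 13)| = 5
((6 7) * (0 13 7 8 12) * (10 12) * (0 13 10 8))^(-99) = (0 13)(6 12)(7 10) = [13, 1, 2, 3, 4, 5, 12, 10, 8, 9, 7, 11, 6, 0]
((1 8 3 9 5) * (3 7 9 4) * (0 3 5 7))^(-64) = (9)(0 4 1)(3 5 8) = [4, 0, 2, 5, 1, 8, 6, 7, 3, 9]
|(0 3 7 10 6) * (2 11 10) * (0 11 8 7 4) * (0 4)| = |(0 3)(2 8 7)(6 11 10)| = 6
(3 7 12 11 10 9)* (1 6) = (1 6)(3 7 12 11 10 9) = [0, 6, 2, 7, 4, 5, 1, 12, 8, 3, 9, 10, 11]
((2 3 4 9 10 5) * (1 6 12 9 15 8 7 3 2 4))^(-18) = (1 10 8 6 5 7 12 4 3 9 15) = [0, 10, 2, 9, 3, 7, 5, 12, 6, 15, 8, 11, 4, 13, 14, 1]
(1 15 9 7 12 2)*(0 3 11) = (0 3 11)(1 15 9 7 12 2) = [3, 15, 1, 11, 4, 5, 6, 12, 8, 7, 10, 0, 2, 13, 14, 9]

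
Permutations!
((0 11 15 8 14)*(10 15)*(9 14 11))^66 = [0, 1, 2, 3, 4, 5, 6, 7, 10, 9, 8, 15, 12, 13, 14, 11] = (8 10)(11 15)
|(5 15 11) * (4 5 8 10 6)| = |(4 5 15 11 8 10 6)| = 7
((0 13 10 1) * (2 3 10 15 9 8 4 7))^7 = [2, 7, 9, 8, 13, 5, 6, 15, 0, 1, 4, 11, 12, 3, 14, 10] = (0 2 9 1 7 15 10 4 13 3 8)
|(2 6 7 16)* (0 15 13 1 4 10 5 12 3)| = 36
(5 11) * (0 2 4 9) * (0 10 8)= (0 2 4 9 10 8)(5 11)= [2, 1, 4, 3, 9, 11, 6, 7, 0, 10, 8, 5]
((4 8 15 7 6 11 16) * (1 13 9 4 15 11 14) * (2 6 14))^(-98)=[0, 9, 2, 3, 11, 5, 6, 1, 16, 8, 10, 15, 12, 4, 13, 14, 7]=(1 9 8 16 7)(4 11 15 14 13)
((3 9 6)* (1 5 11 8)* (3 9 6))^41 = (1 5 11 8)(3 9 6) = [0, 5, 2, 9, 4, 11, 3, 7, 1, 6, 10, 8]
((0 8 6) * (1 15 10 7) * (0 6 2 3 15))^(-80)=(15)=[0, 1, 2, 3, 4, 5, 6, 7, 8, 9, 10, 11, 12, 13, 14, 15]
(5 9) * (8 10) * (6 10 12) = [0, 1, 2, 3, 4, 9, 10, 7, 12, 5, 8, 11, 6] = (5 9)(6 10 8 12)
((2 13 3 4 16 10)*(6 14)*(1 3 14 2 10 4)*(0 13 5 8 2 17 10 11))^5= (0 10 6 13 11 17 14)(1 3)(2 8 5)(4 16)= [10, 3, 8, 1, 16, 2, 13, 7, 5, 9, 6, 17, 12, 11, 0, 15, 4, 14]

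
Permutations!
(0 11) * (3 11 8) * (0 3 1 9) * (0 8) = (1 9 8)(3 11) = [0, 9, 2, 11, 4, 5, 6, 7, 1, 8, 10, 3]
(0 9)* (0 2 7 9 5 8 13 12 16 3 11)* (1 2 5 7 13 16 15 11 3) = (0 7 9 5 8 16 1 2 13 12 15 11) = [7, 2, 13, 3, 4, 8, 6, 9, 16, 5, 10, 0, 15, 12, 14, 11, 1]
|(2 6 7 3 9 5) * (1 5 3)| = |(1 5 2 6 7)(3 9)| = 10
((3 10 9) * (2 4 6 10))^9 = (2 10)(3 6)(4 9) = [0, 1, 10, 6, 9, 5, 3, 7, 8, 4, 2]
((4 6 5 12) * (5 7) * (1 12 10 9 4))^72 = (12) = [0, 1, 2, 3, 4, 5, 6, 7, 8, 9, 10, 11, 12]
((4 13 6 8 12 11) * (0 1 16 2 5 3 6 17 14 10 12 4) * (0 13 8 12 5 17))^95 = (0 17 3 13 2 5 11 16 10 12 1 14 6)(4 8) = [17, 14, 5, 13, 8, 11, 0, 7, 4, 9, 12, 16, 1, 2, 6, 15, 10, 3]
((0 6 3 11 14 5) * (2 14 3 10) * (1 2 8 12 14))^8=(0 6 10 8 12 14 5)=[6, 1, 2, 3, 4, 0, 10, 7, 12, 9, 8, 11, 14, 13, 5]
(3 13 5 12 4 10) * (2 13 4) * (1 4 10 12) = (1 4 12 2 13 5)(3 10) = [0, 4, 13, 10, 12, 1, 6, 7, 8, 9, 3, 11, 2, 5]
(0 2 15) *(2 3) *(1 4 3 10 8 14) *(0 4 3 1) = (0 10 8 14)(1 3 2 15 4) = [10, 3, 15, 2, 1, 5, 6, 7, 14, 9, 8, 11, 12, 13, 0, 4]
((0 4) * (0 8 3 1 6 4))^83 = [0, 8, 2, 4, 1, 5, 3, 7, 6] = (1 8 6 3 4)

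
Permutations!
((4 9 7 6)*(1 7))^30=[0, 1, 2, 3, 4, 5, 6, 7, 8, 9]=(9)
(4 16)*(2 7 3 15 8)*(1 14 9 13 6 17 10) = (1 14 9 13 6 17 10)(2 7 3 15 8)(4 16) = [0, 14, 7, 15, 16, 5, 17, 3, 2, 13, 1, 11, 12, 6, 9, 8, 4, 10]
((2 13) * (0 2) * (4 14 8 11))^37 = (0 2 13)(4 14 8 11) = [2, 1, 13, 3, 14, 5, 6, 7, 11, 9, 10, 4, 12, 0, 8]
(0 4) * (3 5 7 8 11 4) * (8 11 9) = [3, 1, 2, 5, 0, 7, 6, 11, 9, 8, 10, 4] = (0 3 5 7 11 4)(8 9)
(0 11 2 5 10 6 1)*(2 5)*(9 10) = (0 11 5 9 10 6 1) = [11, 0, 2, 3, 4, 9, 1, 7, 8, 10, 6, 5]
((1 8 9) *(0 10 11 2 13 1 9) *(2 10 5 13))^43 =(0 1 5 8 13)(10 11) =[1, 5, 2, 3, 4, 8, 6, 7, 13, 9, 11, 10, 12, 0]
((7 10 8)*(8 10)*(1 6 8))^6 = (10)(1 8)(6 7) = [0, 8, 2, 3, 4, 5, 7, 6, 1, 9, 10]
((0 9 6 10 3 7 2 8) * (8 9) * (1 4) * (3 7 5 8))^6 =(0 5)(2 9 6 10 7)(3 8) =[5, 1, 9, 8, 4, 0, 10, 2, 3, 6, 7]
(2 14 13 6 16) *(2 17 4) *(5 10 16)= (2 14 13 6 5 10 16 17 4)= [0, 1, 14, 3, 2, 10, 5, 7, 8, 9, 16, 11, 12, 6, 13, 15, 17, 4]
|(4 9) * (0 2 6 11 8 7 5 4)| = 9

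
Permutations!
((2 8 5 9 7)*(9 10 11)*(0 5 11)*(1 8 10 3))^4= (0 8 2 3 9)(1 7 5 11 10)= [8, 7, 3, 9, 4, 11, 6, 5, 2, 0, 1, 10]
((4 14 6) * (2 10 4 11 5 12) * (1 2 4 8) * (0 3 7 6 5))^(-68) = (14)(0 7 11 3 6) = [7, 1, 2, 6, 4, 5, 0, 11, 8, 9, 10, 3, 12, 13, 14]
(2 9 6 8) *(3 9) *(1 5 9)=[0, 5, 3, 1, 4, 9, 8, 7, 2, 6]=(1 5 9 6 8 2 3)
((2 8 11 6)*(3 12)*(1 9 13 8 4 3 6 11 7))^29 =(1 7 8 13 9)(2 6 12 3 4) =[0, 7, 6, 4, 2, 5, 12, 8, 13, 1, 10, 11, 3, 9]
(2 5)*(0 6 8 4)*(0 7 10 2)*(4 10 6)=(0 4 7 6 8 10 2 5)=[4, 1, 5, 3, 7, 0, 8, 6, 10, 9, 2]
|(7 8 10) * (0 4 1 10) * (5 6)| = |(0 4 1 10 7 8)(5 6)| = 6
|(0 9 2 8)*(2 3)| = |(0 9 3 2 8)| = 5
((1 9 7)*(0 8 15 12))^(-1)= (0 12 15 8)(1 7 9)= [12, 7, 2, 3, 4, 5, 6, 9, 0, 1, 10, 11, 15, 13, 14, 8]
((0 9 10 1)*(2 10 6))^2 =(0 6 10)(1 9 2) =[6, 9, 1, 3, 4, 5, 10, 7, 8, 2, 0]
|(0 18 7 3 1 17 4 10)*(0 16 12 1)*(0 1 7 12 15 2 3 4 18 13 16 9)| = 14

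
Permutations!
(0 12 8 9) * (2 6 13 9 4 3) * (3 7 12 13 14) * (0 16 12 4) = (0 13 9 16 12 8)(2 6 14 3)(4 7) = [13, 1, 6, 2, 7, 5, 14, 4, 0, 16, 10, 11, 8, 9, 3, 15, 12]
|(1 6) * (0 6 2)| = 4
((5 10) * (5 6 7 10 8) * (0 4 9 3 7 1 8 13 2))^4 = (0 7 8)(1 2 3)(4 10 5)(6 13 9) = [7, 2, 3, 1, 10, 4, 13, 8, 0, 6, 5, 11, 12, 9]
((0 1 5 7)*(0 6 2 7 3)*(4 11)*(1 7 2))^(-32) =(11)(0 5 6)(1 7 3) =[5, 7, 2, 1, 4, 6, 0, 3, 8, 9, 10, 11]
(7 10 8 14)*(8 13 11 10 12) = (7 12 8 14)(10 13 11) = [0, 1, 2, 3, 4, 5, 6, 12, 14, 9, 13, 10, 8, 11, 7]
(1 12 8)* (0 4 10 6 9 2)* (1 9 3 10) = [4, 12, 0, 10, 1, 5, 3, 7, 9, 2, 6, 11, 8] = (0 4 1 12 8 9 2)(3 10 6)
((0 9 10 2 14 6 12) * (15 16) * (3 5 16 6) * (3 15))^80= (3 16 5)= [0, 1, 2, 16, 4, 3, 6, 7, 8, 9, 10, 11, 12, 13, 14, 15, 5]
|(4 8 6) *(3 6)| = |(3 6 4 8)| = 4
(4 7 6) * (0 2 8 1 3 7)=(0 2 8 1 3 7 6 4)=[2, 3, 8, 7, 0, 5, 4, 6, 1]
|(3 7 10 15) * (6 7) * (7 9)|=|(3 6 9 7 10 15)|=6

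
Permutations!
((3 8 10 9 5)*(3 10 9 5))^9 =(5 10) =[0, 1, 2, 3, 4, 10, 6, 7, 8, 9, 5]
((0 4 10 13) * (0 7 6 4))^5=(13)=[0, 1, 2, 3, 4, 5, 6, 7, 8, 9, 10, 11, 12, 13]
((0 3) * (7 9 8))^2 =(7 8 9) =[0, 1, 2, 3, 4, 5, 6, 8, 9, 7]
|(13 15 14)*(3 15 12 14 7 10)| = 12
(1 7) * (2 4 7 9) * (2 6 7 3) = (1 9 6 7)(2 4 3) = [0, 9, 4, 2, 3, 5, 7, 1, 8, 6]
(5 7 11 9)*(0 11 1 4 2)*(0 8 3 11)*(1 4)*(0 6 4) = (0 6 4 2 8 3 11 9 5 7) = [6, 1, 8, 11, 2, 7, 4, 0, 3, 5, 10, 9]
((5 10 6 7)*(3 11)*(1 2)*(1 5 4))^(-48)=(11)(1 2 5 10 6 7 4)=[0, 2, 5, 3, 1, 10, 7, 4, 8, 9, 6, 11]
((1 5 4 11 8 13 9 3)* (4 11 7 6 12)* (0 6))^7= (13)(0 12 7 6 4)= [12, 1, 2, 3, 0, 5, 4, 6, 8, 9, 10, 11, 7, 13]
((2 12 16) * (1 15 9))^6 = (16) = [0, 1, 2, 3, 4, 5, 6, 7, 8, 9, 10, 11, 12, 13, 14, 15, 16]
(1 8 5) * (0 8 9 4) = (0 8 5 1 9 4) = [8, 9, 2, 3, 0, 1, 6, 7, 5, 4]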